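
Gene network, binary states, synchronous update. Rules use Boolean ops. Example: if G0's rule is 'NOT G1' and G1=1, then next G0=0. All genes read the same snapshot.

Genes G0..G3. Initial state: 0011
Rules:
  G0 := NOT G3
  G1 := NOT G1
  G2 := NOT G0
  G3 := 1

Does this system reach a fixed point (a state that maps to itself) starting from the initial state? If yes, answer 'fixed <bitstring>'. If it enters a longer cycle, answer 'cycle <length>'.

Step 0: 0011
Step 1: G0=NOT G3=NOT 1=0 G1=NOT G1=NOT 0=1 G2=NOT G0=NOT 0=1 G3=1(const) -> 0111
Step 2: G0=NOT G3=NOT 1=0 G1=NOT G1=NOT 1=0 G2=NOT G0=NOT 0=1 G3=1(const) -> 0011
Cycle of length 2 starting at step 0 -> no fixed point

Answer: cycle 2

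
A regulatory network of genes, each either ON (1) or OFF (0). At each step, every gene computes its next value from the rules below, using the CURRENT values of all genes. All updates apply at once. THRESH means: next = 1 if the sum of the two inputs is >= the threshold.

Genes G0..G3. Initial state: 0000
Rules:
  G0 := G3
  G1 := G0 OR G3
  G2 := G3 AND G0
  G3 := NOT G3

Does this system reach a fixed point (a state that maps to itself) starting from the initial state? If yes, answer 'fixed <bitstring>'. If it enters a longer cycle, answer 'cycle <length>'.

Answer: cycle 2

Derivation:
Step 0: 0000
Step 1: G0=G3=0 G1=G0|G3=0|0=0 G2=G3&G0=0&0=0 G3=NOT G3=NOT 0=1 -> 0001
Step 2: G0=G3=1 G1=G0|G3=0|1=1 G2=G3&G0=1&0=0 G3=NOT G3=NOT 1=0 -> 1100
Step 3: G0=G3=0 G1=G0|G3=1|0=1 G2=G3&G0=0&1=0 G3=NOT G3=NOT 0=1 -> 0101
Step 4: G0=G3=1 G1=G0|G3=0|1=1 G2=G3&G0=1&0=0 G3=NOT G3=NOT 1=0 -> 1100
Cycle of length 2 starting at step 2 -> no fixed point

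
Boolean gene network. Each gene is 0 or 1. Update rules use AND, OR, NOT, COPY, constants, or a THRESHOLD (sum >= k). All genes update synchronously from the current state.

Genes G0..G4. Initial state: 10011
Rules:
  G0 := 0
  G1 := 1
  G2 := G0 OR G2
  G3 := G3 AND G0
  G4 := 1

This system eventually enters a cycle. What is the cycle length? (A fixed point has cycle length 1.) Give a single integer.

Answer: 1

Derivation:
Step 0: 10011
Step 1: G0=0(const) G1=1(const) G2=G0|G2=1|0=1 G3=G3&G0=1&1=1 G4=1(const) -> 01111
Step 2: G0=0(const) G1=1(const) G2=G0|G2=0|1=1 G3=G3&G0=1&0=0 G4=1(const) -> 01101
Step 3: G0=0(const) G1=1(const) G2=G0|G2=0|1=1 G3=G3&G0=0&0=0 G4=1(const) -> 01101
State from step 3 equals state from step 2 -> cycle length 1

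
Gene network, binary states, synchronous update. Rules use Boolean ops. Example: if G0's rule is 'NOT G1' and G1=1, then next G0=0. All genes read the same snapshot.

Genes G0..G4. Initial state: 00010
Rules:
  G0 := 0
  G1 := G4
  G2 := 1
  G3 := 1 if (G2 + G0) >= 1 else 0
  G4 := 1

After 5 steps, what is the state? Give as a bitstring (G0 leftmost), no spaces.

Step 1: G0=0(const) G1=G4=0 G2=1(const) G3=(0+0>=1)=0 G4=1(const) -> 00101
Step 2: G0=0(const) G1=G4=1 G2=1(const) G3=(1+0>=1)=1 G4=1(const) -> 01111
Step 3: G0=0(const) G1=G4=1 G2=1(const) G3=(1+0>=1)=1 G4=1(const) -> 01111
Step 4: G0=0(const) G1=G4=1 G2=1(const) G3=(1+0>=1)=1 G4=1(const) -> 01111
Step 5: G0=0(const) G1=G4=1 G2=1(const) G3=(1+0>=1)=1 G4=1(const) -> 01111

01111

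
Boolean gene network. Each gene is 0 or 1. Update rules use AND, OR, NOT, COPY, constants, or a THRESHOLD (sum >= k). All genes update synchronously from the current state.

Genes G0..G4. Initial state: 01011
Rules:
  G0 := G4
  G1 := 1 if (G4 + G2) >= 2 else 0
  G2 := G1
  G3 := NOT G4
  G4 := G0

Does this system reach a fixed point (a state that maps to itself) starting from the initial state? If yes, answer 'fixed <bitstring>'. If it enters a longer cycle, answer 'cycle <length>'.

Step 0: 01011
Step 1: G0=G4=1 G1=(1+0>=2)=0 G2=G1=1 G3=NOT G4=NOT 1=0 G4=G0=0 -> 10100
Step 2: G0=G4=0 G1=(0+1>=2)=0 G2=G1=0 G3=NOT G4=NOT 0=1 G4=G0=1 -> 00011
Step 3: G0=G4=1 G1=(1+0>=2)=0 G2=G1=0 G3=NOT G4=NOT 1=0 G4=G0=0 -> 10000
Step 4: G0=G4=0 G1=(0+0>=2)=0 G2=G1=0 G3=NOT G4=NOT 0=1 G4=G0=1 -> 00011
Cycle of length 2 starting at step 2 -> no fixed point

Answer: cycle 2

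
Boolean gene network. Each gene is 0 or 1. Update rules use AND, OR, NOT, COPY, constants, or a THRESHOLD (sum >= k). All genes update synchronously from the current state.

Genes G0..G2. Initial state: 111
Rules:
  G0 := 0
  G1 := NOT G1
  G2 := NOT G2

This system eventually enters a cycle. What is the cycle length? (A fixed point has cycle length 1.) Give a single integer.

Step 0: 111
Step 1: G0=0(const) G1=NOT G1=NOT 1=0 G2=NOT G2=NOT 1=0 -> 000
Step 2: G0=0(const) G1=NOT G1=NOT 0=1 G2=NOT G2=NOT 0=1 -> 011
Step 3: G0=0(const) G1=NOT G1=NOT 1=0 G2=NOT G2=NOT 1=0 -> 000
State from step 3 equals state from step 1 -> cycle length 2

Answer: 2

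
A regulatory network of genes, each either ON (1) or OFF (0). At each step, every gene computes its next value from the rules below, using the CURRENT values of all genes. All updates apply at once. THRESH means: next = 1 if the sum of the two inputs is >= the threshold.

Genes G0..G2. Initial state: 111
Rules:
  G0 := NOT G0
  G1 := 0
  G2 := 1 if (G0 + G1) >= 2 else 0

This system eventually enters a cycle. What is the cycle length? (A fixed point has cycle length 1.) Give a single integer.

Answer: 2

Derivation:
Step 0: 111
Step 1: G0=NOT G0=NOT 1=0 G1=0(const) G2=(1+1>=2)=1 -> 001
Step 2: G0=NOT G0=NOT 0=1 G1=0(const) G2=(0+0>=2)=0 -> 100
Step 3: G0=NOT G0=NOT 1=0 G1=0(const) G2=(1+0>=2)=0 -> 000
Step 4: G0=NOT G0=NOT 0=1 G1=0(const) G2=(0+0>=2)=0 -> 100
State from step 4 equals state from step 2 -> cycle length 2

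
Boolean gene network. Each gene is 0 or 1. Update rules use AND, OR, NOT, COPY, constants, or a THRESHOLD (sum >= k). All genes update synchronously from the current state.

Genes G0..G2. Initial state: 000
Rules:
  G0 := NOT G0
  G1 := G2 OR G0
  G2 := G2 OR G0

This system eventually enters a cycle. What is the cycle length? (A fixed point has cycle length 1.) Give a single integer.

Answer: 2

Derivation:
Step 0: 000
Step 1: G0=NOT G0=NOT 0=1 G1=G2|G0=0|0=0 G2=G2|G0=0|0=0 -> 100
Step 2: G0=NOT G0=NOT 1=0 G1=G2|G0=0|1=1 G2=G2|G0=0|1=1 -> 011
Step 3: G0=NOT G0=NOT 0=1 G1=G2|G0=1|0=1 G2=G2|G0=1|0=1 -> 111
Step 4: G0=NOT G0=NOT 1=0 G1=G2|G0=1|1=1 G2=G2|G0=1|1=1 -> 011
State from step 4 equals state from step 2 -> cycle length 2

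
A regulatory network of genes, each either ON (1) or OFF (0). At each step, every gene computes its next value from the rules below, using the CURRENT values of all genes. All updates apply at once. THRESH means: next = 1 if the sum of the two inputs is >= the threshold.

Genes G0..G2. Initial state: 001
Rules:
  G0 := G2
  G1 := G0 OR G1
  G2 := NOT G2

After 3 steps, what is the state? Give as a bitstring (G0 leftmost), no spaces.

Step 1: G0=G2=1 G1=G0|G1=0|0=0 G2=NOT G2=NOT 1=0 -> 100
Step 2: G0=G2=0 G1=G0|G1=1|0=1 G2=NOT G2=NOT 0=1 -> 011
Step 3: G0=G2=1 G1=G0|G1=0|1=1 G2=NOT G2=NOT 1=0 -> 110

110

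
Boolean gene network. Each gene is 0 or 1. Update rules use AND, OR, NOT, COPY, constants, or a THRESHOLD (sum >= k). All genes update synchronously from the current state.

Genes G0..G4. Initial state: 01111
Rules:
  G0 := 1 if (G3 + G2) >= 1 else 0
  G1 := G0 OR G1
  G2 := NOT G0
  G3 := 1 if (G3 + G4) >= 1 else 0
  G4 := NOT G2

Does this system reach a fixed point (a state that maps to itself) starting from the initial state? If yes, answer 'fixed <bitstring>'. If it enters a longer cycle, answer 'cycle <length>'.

Answer: fixed 11011

Derivation:
Step 0: 01111
Step 1: G0=(1+1>=1)=1 G1=G0|G1=0|1=1 G2=NOT G0=NOT 0=1 G3=(1+1>=1)=1 G4=NOT G2=NOT 1=0 -> 11110
Step 2: G0=(1+1>=1)=1 G1=G0|G1=1|1=1 G2=NOT G0=NOT 1=0 G3=(1+0>=1)=1 G4=NOT G2=NOT 1=0 -> 11010
Step 3: G0=(1+0>=1)=1 G1=G0|G1=1|1=1 G2=NOT G0=NOT 1=0 G3=(1+0>=1)=1 G4=NOT G2=NOT 0=1 -> 11011
Step 4: G0=(1+0>=1)=1 G1=G0|G1=1|1=1 G2=NOT G0=NOT 1=0 G3=(1+1>=1)=1 G4=NOT G2=NOT 0=1 -> 11011
Fixed point reached at step 3: 11011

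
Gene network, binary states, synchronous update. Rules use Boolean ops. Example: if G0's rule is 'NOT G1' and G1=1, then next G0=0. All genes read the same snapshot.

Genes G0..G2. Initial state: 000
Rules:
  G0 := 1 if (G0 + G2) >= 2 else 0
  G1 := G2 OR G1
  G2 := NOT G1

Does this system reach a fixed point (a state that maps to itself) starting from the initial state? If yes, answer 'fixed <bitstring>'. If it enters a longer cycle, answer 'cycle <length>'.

Answer: fixed 010

Derivation:
Step 0: 000
Step 1: G0=(0+0>=2)=0 G1=G2|G1=0|0=0 G2=NOT G1=NOT 0=1 -> 001
Step 2: G0=(0+1>=2)=0 G1=G2|G1=1|0=1 G2=NOT G1=NOT 0=1 -> 011
Step 3: G0=(0+1>=2)=0 G1=G2|G1=1|1=1 G2=NOT G1=NOT 1=0 -> 010
Step 4: G0=(0+0>=2)=0 G1=G2|G1=0|1=1 G2=NOT G1=NOT 1=0 -> 010
Fixed point reached at step 3: 010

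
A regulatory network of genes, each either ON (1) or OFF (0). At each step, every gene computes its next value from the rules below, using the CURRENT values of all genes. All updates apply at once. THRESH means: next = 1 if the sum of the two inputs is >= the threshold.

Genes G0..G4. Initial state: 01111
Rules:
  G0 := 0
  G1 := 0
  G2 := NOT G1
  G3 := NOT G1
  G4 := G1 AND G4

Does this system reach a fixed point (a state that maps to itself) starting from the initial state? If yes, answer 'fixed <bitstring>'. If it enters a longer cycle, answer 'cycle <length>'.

Step 0: 01111
Step 1: G0=0(const) G1=0(const) G2=NOT G1=NOT 1=0 G3=NOT G1=NOT 1=0 G4=G1&G4=1&1=1 -> 00001
Step 2: G0=0(const) G1=0(const) G2=NOT G1=NOT 0=1 G3=NOT G1=NOT 0=1 G4=G1&G4=0&1=0 -> 00110
Step 3: G0=0(const) G1=0(const) G2=NOT G1=NOT 0=1 G3=NOT G1=NOT 0=1 G4=G1&G4=0&0=0 -> 00110
Fixed point reached at step 2: 00110

Answer: fixed 00110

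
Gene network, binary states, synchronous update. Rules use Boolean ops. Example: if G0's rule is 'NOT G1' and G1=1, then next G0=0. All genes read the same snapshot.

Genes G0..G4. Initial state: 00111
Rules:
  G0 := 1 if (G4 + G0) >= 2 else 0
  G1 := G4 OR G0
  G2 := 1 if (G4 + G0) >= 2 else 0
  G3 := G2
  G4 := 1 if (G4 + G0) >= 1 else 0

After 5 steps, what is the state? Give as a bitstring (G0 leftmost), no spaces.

Step 1: G0=(1+0>=2)=0 G1=G4|G0=1|0=1 G2=(1+0>=2)=0 G3=G2=1 G4=(1+0>=1)=1 -> 01011
Step 2: G0=(1+0>=2)=0 G1=G4|G0=1|0=1 G2=(1+0>=2)=0 G3=G2=0 G4=(1+0>=1)=1 -> 01001
Step 3: G0=(1+0>=2)=0 G1=G4|G0=1|0=1 G2=(1+0>=2)=0 G3=G2=0 G4=(1+0>=1)=1 -> 01001
Step 4: G0=(1+0>=2)=0 G1=G4|G0=1|0=1 G2=(1+0>=2)=0 G3=G2=0 G4=(1+0>=1)=1 -> 01001
Step 5: G0=(1+0>=2)=0 G1=G4|G0=1|0=1 G2=(1+0>=2)=0 G3=G2=0 G4=(1+0>=1)=1 -> 01001

01001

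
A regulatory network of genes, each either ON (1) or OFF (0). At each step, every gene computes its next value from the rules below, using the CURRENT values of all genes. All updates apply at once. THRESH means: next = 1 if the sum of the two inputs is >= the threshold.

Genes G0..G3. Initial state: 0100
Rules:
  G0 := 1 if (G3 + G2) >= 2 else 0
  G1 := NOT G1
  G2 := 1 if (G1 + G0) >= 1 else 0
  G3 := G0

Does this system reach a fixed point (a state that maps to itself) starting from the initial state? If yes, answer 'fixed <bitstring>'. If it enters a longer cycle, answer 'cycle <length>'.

Answer: cycle 2

Derivation:
Step 0: 0100
Step 1: G0=(0+0>=2)=0 G1=NOT G1=NOT 1=0 G2=(1+0>=1)=1 G3=G0=0 -> 0010
Step 2: G0=(0+1>=2)=0 G1=NOT G1=NOT 0=1 G2=(0+0>=1)=0 G3=G0=0 -> 0100
Cycle of length 2 starting at step 0 -> no fixed point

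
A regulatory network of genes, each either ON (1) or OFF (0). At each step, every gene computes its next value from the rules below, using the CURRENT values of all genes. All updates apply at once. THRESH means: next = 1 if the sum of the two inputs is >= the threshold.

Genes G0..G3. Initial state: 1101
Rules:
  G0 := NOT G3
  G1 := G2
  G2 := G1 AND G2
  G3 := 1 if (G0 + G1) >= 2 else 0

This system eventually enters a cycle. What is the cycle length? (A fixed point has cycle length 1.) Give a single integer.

Answer: 1

Derivation:
Step 0: 1101
Step 1: G0=NOT G3=NOT 1=0 G1=G2=0 G2=G1&G2=1&0=0 G3=(1+1>=2)=1 -> 0001
Step 2: G0=NOT G3=NOT 1=0 G1=G2=0 G2=G1&G2=0&0=0 G3=(0+0>=2)=0 -> 0000
Step 3: G0=NOT G3=NOT 0=1 G1=G2=0 G2=G1&G2=0&0=0 G3=(0+0>=2)=0 -> 1000
Step 4: G0=NOT G3=NOT 0=1 G1=G2=0 G2=G1&G2=0&0=0 G3=(1+0>=2)=0 -> 1000
State from step 4 equals state from step 3 -> cycle length 1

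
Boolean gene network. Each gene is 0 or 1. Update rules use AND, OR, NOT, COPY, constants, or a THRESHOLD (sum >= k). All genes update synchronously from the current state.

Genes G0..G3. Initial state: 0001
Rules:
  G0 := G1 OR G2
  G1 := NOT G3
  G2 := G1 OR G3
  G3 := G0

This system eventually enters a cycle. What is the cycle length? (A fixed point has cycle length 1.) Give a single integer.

Answer: 1

Derivation:
Step 0: 0001
Step 1: G0=G1|G2=0|0=0 G1=NOT G3=NOT 1=0 G2=G1|G3=0|1=1 G3=G0=0 -> 0010
Step 2: G0=G1|G2=0|1=1 G1=NOT G3=NOT 0=1 G2=G1|G3=0|0=0 G3=G0=0 -> 1100
Step 3: G0=G1|G2=1|0=1 G1=NOT G3=NOT 0=1 G2=G1|G3=1|0=1 G3=G0=1 -> 1111
Step 4: G0=G1|G2=1|1=1 G1=NOT G3=NOT 1=0 G2=G1|G3=1|1=1 G3=G0=1 -> 1011
Step 5: G0=G1|G2=0|1=1 G1=NOT G3=NOT 1=0 G2=G1|G3=0|1=1 G3=G0=1 -> 1011
State from step 5 equals state from step 4 -> cycle length 1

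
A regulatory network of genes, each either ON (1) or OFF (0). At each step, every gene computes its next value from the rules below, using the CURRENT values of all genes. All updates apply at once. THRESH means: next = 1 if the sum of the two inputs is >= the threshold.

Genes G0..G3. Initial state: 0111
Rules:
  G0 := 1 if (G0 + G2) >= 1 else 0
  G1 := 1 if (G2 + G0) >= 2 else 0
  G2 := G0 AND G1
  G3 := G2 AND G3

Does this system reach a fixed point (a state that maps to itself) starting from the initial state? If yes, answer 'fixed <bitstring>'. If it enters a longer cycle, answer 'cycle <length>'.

Step 0: 0111
Step 1: G0=(0+1>=1)=1 G1=(1+0>=2)=0 G2=G0&G1=0&1=0 G3=G2&G3=1&1=1 -> 1001
Step 2: G0=(1+0>=1)=1 G1=(0+1>=2)=0 G2=G0&G1=1&0=0 G3=G2&G3=0&1=0 -> 1000
Step 3: G0=(1+0>=1)=1 G1=(0+1>=2)=0 G2=G0&G1=1&0=0 G3=G2&G3=0&0=0 -> 1000
Fixed point reached at step 2: 1000

Answer: fixed 1000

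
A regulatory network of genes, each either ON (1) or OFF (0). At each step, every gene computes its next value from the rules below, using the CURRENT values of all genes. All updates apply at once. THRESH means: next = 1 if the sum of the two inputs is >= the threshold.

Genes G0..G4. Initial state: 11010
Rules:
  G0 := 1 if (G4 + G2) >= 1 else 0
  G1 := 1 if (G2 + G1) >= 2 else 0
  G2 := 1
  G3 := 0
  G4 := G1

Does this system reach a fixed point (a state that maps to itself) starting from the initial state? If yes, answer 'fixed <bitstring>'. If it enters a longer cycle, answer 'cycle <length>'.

Step 0: 11010
Step 1: G0=(0+0>=1)=0 G1=(0+1>=2)=0 G2=1(const) G3=0(const) G4=G1=1 -> 00101
Step 2: G0=(1+1>=1)=1 G1=(1+0>=2)=0 G2=1(const) G3=0(const) G4=G1=0 -> 10100
Step 3: G0=(0+1>=1)=1 G1=(1+0>=2)=0 G2=1(const) G3=0(const) G4=G1=0 -> 10100
Fixed point reached at step 2: 10100

Answer: fixed 10100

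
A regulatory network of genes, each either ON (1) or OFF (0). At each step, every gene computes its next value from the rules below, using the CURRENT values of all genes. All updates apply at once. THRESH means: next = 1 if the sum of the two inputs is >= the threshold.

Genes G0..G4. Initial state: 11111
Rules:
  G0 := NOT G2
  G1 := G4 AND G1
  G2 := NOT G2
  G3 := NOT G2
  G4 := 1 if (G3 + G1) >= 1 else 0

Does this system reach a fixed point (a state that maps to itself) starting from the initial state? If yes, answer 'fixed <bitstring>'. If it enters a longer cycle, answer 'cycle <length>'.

Step 0: 11111
Step 1: G0=NOT G2=NOT 1=0 G1=G4&G1=1&1=1 G2=NOT G2=NOT 1=0 G3=NOT G2=NOT 1=0 G4=(1+1>=1)=1 -> 01001
Step 2: G0=NOT G2=NOT 0=1 G1=G4&G1=1&1=1 G2=NOT G2=NOT 0=1 G3=NOT G2=NOT 0=1 G4=(0+1>=1)=1 -> 11111
Cycle of length 2 starting at step 0 -> no fixed point

Answer: cycle 2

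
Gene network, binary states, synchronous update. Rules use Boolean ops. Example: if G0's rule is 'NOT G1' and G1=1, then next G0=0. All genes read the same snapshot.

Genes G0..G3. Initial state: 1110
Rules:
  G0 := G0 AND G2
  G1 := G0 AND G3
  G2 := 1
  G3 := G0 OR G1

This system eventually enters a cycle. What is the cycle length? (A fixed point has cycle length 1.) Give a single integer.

Answer: 1

Derivation:
Step 0: 1110
Step 1: G0=G0&G2=1&1=1 G1=G0&G3=1&0=0 G2=1(const) G3=G0|G1=1|1=1 -> 1011
Step 2: G0=G0&G2=1&1=1 G1=G0&G3=1&1=1 G2=1(const) G3=G0|G1=1|0=1 -> 1111
Step 3: G0=G0&G2=1&1=1 G1=G0&G3=1&1=1 G2=1(const) G3=G0|G1=1|1=1 -> 1111
State from step 3 equals state from step 2 -> cycle length 1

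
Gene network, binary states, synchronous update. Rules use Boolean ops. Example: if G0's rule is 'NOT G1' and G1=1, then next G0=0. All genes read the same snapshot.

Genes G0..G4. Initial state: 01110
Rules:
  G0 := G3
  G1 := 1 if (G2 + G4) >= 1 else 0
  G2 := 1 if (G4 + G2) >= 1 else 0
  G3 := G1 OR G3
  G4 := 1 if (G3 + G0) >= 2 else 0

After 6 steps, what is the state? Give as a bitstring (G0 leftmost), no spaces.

Step 1: G0=G3=1 G1=(1+0>=1)=1 G2=(0+1>=1)=1 G3=G1|G3=1|1=1 G4=(1+0>=2)=0 -> 11110
Step 2: G0=G3=1 G1=(1+0>=1)=1 G2=(0+1>=1)=1 G3=G1|G3=1|1=1 G4=(1+1>=2)=1 -> 11111
Step 3: G0=G3=1 G1=(1+1>=1)=1 G2=(1+1>=1)=1 G3=G1|G3=1|1=1 G4=(1+1>=2)=1 -> 11111
Step 4: G0=G3=1 G1=(1+1>=1)=1 G2=(1+1>=1)=1 G3=G1|G3=1|1=1 G4=(1+1>=2)=1 -> 11111
Step 5: G0=G3=1 G1=(1+1>=1)=1 G2=(1+1>=1)=1 G3=G1|G3=1|1=1 G4=(1+1>=2)=1 -> 11111
Step 6: G0=G3=1 G1=(1+1>=1)=1 G2=(1+1>=1)=1 G3=G1|G3=1|1=1 G4=(1+1>=2)=1 -> 11111

11111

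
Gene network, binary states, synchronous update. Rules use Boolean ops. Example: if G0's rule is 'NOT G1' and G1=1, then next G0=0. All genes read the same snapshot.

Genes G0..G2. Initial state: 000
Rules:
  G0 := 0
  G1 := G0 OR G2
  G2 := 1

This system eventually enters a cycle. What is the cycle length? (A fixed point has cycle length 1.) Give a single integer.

Step 0: 000
Step 1: G0=0(const) G1=G0|G2=0|0=0 G2=1(const) -> 001
Step 2: G0=0(const) G1=G0|G2=0|1=1 G2=1(const) -> 011
Step 3: G0=0(const) G1=G0|G2=0|1=1 G2=1(const) -> 011
State from step 3 equals state from step 2 -> cycle length 1

Answer: 1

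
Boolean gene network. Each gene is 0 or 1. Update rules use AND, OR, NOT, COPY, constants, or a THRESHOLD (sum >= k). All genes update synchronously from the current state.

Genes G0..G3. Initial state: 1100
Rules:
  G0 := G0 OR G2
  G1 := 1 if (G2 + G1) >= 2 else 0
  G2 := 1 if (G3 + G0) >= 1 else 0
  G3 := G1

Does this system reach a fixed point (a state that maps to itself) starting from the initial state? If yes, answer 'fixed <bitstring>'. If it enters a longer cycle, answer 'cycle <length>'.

Step 0: 1100
Step 1: G0=G0|G2=1|0=1 G1=(0+1>=2)=0 G2=(0+1>=1)=1 G3=G1=1 -> 1011
Step 2: G0=G0|G2=1|1=1 G1=(1+0>=2)=0 G2=(1+1>=1)=1 G3=G1=0 -> 1010
Step 3: G0=G0|G2=1|1=1 G1=(1+0>=2)=0 G2=(0+1>=1)=1 G3=G1=0 -> 1010
Fixed point reached at step 2: 1010

Answer: fixed 1010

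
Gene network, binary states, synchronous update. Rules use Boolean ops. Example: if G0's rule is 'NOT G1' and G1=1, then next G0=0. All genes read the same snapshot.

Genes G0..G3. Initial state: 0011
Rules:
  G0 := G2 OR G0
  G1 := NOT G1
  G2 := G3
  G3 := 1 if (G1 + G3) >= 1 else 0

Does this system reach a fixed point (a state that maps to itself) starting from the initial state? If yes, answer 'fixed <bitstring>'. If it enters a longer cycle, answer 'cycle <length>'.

Step 0: 0011
Step 1: G0=G2|G0=1|0=1 G1=NOT G1=NOT 0=1 G2=G3=1 G3=(0+1>=1)=1 -> 1111
Step 2: G0=G2|G0=1|1=1 G1=NOT G1=NOT 1=0 G2=G3=1 G3=(1+1>=1)=1 -> 1011
Step 3: G0=G2|G0=1|1=1 G1=NOT G1=NOT 0=1 G2=G3=1 G3=(0+1>=1)=1 -> 1111
Cycle of length 2 starting at step 1 -> no fixed point

Answer: cycle 2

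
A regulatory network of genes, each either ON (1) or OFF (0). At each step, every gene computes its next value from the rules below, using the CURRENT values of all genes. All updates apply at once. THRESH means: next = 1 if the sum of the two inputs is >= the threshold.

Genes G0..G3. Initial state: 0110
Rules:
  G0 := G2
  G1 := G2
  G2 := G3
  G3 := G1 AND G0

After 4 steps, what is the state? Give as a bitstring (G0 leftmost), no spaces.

Step 1: G0=G2=1 G1=G2=1 G2=G3=0 G3=G1&G0=1&0=0 -> 1100
Step 2: G0=G2=0 G1=G2=0 G2=G3=0 G3=G1&G0=1&1=1 -> 0001
Step 3: G0=G2=0 G1=G2=0 G2=G3=1 G3=G1&G0=0&0=0 -> 0010
Step 4: G0=G2=1 G1=G2=1 G2=G3=0 G3=G1&G0=0&0=0 -> 1100

1100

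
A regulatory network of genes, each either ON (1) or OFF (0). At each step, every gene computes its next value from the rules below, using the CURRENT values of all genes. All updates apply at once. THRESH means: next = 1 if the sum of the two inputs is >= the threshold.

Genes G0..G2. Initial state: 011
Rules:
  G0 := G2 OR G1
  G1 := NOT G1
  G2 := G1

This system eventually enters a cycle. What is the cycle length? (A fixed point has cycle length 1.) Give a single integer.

Answer: 2

Derivation:
Step 0: 011
Step 1: G0=G2|G1=1|1=1 G1=NOT G1=NOT 1=0 G2=G1=1 -> 101
Step 2: G0=G2|G1=1|0=1 G1=NOT G1=NOT 0=1 G2=G1=0 -> 110
Step 3: G0=G2|G1=0|1=1 G1=NOT G1=NOT 1=0 G2=G1=1 -> 101
State from step 3 equals state from step 1 -> cycle length 2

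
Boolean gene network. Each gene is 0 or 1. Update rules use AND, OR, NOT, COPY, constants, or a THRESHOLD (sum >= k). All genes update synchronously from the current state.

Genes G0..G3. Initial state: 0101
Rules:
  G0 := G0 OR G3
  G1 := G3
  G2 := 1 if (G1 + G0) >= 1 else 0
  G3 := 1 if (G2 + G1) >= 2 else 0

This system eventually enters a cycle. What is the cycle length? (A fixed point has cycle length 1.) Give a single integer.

Answer: 2

Derivation:
Step 0: 0101
Step 1: G0=G0|G3=0|1=1 G1=G3=1 G2=(1+0>=1)=1 G3=(0+1>=2)=0 -> 1110
Step 2: G0=G0|G3=1|0=1 G1=G3=0 G2=(1+1>=1)=1 G3=(1+1>=2)=1 -> 1011
Step 3: G0=G0|G3=1|1=1 G1=G3=1 G2=(0+1>=1)=1 G3=(1+0>=2)=0 -> 1110
State from step 3 equals state from step 1 -> cycle length 2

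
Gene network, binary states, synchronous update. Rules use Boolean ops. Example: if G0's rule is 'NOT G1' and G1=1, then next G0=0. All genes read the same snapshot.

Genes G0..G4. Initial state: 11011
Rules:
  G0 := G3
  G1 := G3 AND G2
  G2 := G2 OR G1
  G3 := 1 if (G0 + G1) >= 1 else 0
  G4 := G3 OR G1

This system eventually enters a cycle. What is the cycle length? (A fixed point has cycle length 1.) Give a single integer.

Answer: 1

Derivation:
Step 0: 11011
Step 1: G0=G3=1 G1=G3&G2=1&0=0 G2=G2|G1=0|1=1 G3=(1+1>=1)=1 G4=G3|G1=1|1=1 -> 10111
Step 2: G0=G3=1 G1=G3&G2=1&1=1 G2=G2|G1=1|0=1 G3=(1+0>=1)=1 G4=G3|G1=1|0=1 -> 11111
Step 3: G0=G3=1 G1=G3&G2=1&1=1 G2=G2|G1=1|1=1 G3=(1+1>=1)=1 G4=G3|G1=1|1=1 -> 11111
State from step 3 equals state from step 2 -> cycle length 1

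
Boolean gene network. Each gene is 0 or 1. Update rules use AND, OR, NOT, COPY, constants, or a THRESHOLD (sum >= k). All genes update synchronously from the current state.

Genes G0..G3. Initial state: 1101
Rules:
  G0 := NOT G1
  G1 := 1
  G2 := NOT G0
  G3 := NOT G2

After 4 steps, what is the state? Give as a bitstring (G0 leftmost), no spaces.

Step 1: G0=NOT G1=NOT 1=0 G1=1(const) G2=NOT G0=NOT 1=0 G3=NOT G2=NOT 0=1 -> 0101
Step 2: G0=NOT G1=NOT 1=0 G1=1(const) G2=NOT G0=NOT 0=1 G3=NOT G2=NOT 0=1 -> 0111
Step 3: G0=NOT G1=NOT 1=0 G1=1(const) G2=NOT G0=NOT 0=1 G3=NOT G2=NOT 1=0 -> 0110
Step 4: G0=NOT G1=NOT 1=0 G1=1(const) G2=NOT G0=NOT 0=1 G3=NOT G2=NOT 1=0 -> 0110

0110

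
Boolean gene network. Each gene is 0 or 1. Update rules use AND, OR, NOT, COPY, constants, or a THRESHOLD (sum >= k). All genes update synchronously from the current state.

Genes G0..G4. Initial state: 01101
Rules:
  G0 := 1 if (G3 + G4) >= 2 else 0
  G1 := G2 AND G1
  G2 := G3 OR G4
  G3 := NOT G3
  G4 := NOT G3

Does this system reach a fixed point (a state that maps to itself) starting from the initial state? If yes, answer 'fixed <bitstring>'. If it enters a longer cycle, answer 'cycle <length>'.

Answer: cycle 2

Derivation:
Step 0: 01101
Step 1: G0=(0+1>=2)=0 G1=G2&G1=1&1=1 G2=G3|G4=0|1=1 G3=NOT G3=NOT 0=1 G4=NOT G3=NOT 0=1 -> 01111
Step 2: G0=(1+1>=2)=1 G1=G2&G1=1&1=1 G2=G3|G4=1|1=1 G3=NOT G3=NOT 1=0 G4=NOT G3=NOT 1=0 -> 11100
Step 3: G0=(0+0>=2)=0 G1=G2&G1=1&1=1 G2=G3|G4=0|0=0 G3=NOT G3=NOT 0=1 G4=NOT G3=NOT 0=1 -> 01011
Step 4: G0=(1+1>=2)=1 G1=G2&G1=0&1=0 G2=G3|G4=1|1=1 G3=NOT G3=NOT 1=0 G4=NOT G3=NOT 1=0 -> 10100
Step 5: G0=(0+0>=2)=0 G1=G2&G1=1&0=0 G2=G3|G4=0|0=0 G3=NOT G3=NOT 0=1 G4=NOT G3=NOT 0=1 -> 00011
Step 6: G0=(1+1>=2)=1 G1=G2&G1=0&0=0 G2=G3|G4=1|1=1 G3=NOT G3=NOT 1=0 G4=NOT G3=NOT 1=0 -> 10100
Cycle of length 2 starting at step 4 -> no fixed point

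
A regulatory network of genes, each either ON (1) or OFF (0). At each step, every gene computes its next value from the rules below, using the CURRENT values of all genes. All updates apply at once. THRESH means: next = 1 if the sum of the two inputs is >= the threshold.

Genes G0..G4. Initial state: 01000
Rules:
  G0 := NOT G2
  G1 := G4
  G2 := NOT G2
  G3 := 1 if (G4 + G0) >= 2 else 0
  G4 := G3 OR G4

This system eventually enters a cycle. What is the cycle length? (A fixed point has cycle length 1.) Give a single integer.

Step 0: 01000
Step 1: G0=NOT G2=NOT 0=1 G1=G4=0 G2=NOT G2=NOT 0=1 G3=(0+0>=2)=0 G4=G3|G4=0|0=0 -> 10100
Step 2: G0=NOT G2=NOT 1=0 G1=G4=0 G2=NOT G2=NOT 1=0 G3=(0+1>=2)=0 G4=G3|G4=0|0=0 -> 00000
Step 3: G0=NOT G2=NOT 0=1 G1=G4=0 G2=NOT G2=NOT 0=1 G3=(0+0>=2)=0 G4=G3|G4=0|0=0 -> 10100
State from step 3 equals state from step 1 -> cycle length 2

Answer: 2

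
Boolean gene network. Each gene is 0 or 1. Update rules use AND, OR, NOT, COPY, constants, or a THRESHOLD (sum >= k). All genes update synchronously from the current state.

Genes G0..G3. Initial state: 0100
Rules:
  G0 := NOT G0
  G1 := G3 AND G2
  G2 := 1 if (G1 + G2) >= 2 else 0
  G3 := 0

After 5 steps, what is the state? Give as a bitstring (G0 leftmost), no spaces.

Step 1: G0=NOT G0=NOT 0=1 G1=G3&G2=0&0=0 G2=(1+0>=2)=0 G3=0(const) -> 1000
Step 2: G0=NOT G0=NOT 1=0 G1=G3&G2=0&0=0 G2=(0+0>=2)=0 G3=0(const) -> 0000
Step 3: G0=NOT G0=NOT 0=1 G1=G3&G2=0&0=0 G2=(0+0>=2)=0 G3=0(const) -> 1000
Step 4: G0=NOT G0=NOT 1=0 G1=G3&G2=0&0=0 G2=(0+0>=2)=0 G3=0(const) -> 0000
Step 5: G0=NOT G0=NOT 0=1 G1=G3&G2=0&0=0 G2=(0+0>=2)=0 G3=0(const) -> 1000

1000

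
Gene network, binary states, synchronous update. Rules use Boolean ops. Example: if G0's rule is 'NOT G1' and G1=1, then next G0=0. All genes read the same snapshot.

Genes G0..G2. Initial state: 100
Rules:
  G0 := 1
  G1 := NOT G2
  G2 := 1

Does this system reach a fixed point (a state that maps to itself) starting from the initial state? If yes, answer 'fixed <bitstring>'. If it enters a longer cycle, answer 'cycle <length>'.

Step 0: 100
Step 1: G0=1(const) G1=NOT G2=NOT 0=1 G2=1(const) -> 111
Step 2: G0=1(const) G1=NOT G2=NOT 1=0 G2=1(const) -> 101
Step 3: G0=1(const) G1=NOT G2=NOT 1=0 G2=1(const) -> 101
Fixed point reached at step 2: 101

Answer: fixed 101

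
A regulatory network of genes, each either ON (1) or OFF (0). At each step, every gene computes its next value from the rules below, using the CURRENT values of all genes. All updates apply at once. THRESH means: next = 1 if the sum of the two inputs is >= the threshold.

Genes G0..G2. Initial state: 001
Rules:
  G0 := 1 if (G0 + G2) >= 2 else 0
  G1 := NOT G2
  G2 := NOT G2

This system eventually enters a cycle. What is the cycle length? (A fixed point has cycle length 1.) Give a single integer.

Step 0: 001
Step 1: G0=(0+1>=2)=0 G1=NOT G2=NOT 1=0 G2=NOT G2=NOT 1=0 -> 000
Step 2: G0=(0+0>=2)=0 G1=NOT G2=NOT 0=1 G2=NOT G2=NOT 0=1 -> 011
Step 3: G0=(0+1>=2)=0 G1=NOT G2=NOT 1=0 G2=NOT G2=NOT 1=0 -> 000
State from step 3 equals state from step 1 -> cycle length 2

Answer: 2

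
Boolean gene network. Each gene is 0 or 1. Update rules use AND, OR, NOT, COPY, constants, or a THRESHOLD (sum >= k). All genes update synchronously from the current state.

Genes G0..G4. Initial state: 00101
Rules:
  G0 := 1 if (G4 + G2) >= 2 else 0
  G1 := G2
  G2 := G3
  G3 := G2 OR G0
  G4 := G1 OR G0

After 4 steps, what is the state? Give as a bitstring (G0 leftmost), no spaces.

Step 1: G0=(1+1>=2)=1 G1=G2=1 G2=G3=0 G3=G2|G0=1|0=1 G4=G1|G0=0|0=0 -> 11010
Step 2: G0=(0+0>=2)=0 G1=G2=0 G2=G3=1 G3=G2|G0=0|1=1 G4=G1|G0=1|1=1 -> 00111
Step 3: G0=(1+1>=2)=1 G1=G2=1 G2=G3=1 G3=G2|G0=1|0=1 G4=G1|G0=0|0=0 -> 11110
Step 4: G0=(0+1>=2)=0 G1=G2=1 G2=G3=1 G3=G2|G0=1|1=1 G4=G1|G0=1|1=1 -> 01111

01111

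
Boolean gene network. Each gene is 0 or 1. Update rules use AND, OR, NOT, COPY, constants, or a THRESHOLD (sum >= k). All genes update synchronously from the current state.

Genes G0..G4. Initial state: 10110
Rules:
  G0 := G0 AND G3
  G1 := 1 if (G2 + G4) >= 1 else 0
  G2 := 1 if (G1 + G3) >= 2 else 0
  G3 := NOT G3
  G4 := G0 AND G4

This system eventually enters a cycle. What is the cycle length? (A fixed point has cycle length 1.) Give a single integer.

Step 0: 10110
Step 1: G0=G0&G3=1&1=1 G1=(1+0>=1)=1 G2=(0+1>=2)=0 G3=NOT G3=NOT 1=0 G4=G0&G4=1&0=0 -> 11000
Step 2: G0=G0&G3=1&0=0 G1=(0+0>=1)=0 G2=(1+0>=2)=0 G3=NOT G3=NOT 0=1 G4=G0&G4=1&0=0 -> 00010
Step 3: G0=G0&G3=0&1=0 G1=(0+0>=1)=0 G2=(0+1>=2)=0 G3=NOT G3=NOT 1=0 G4=G0&G4=0&0=0 -> 00000
Step 4: G0=G0&G3=0&0=0 G1=(0+0>=1)=0 G2=(0+0>=2)=0 G3=NOT G3=NOT 0=1 G4=G0&G4=0&0=0 -> 00010
State from step 4 equals state from step 2 -> cycle length 2

Answer: 2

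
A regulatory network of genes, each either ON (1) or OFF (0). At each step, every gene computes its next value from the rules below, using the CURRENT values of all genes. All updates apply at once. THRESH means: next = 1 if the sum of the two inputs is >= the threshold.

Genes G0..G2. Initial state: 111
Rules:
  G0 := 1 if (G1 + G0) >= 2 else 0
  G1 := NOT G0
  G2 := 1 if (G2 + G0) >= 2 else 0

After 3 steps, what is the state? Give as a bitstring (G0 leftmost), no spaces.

Step 1: G0=(1+1>=2)=1 G1=NOT G0=NOT 1=0 G2=(1+1>=2)=1 -> 101
Step 2: G0=(0+1>=2)=0 G1=NOT G0=NOT 1=0 G2=(1+1>=2)=1 -> 001
Step 3: G0=(0+0>=2)=0 G1=NOT G0=NOT 0=1 G2=(1+0>=2)=0 -> 010

010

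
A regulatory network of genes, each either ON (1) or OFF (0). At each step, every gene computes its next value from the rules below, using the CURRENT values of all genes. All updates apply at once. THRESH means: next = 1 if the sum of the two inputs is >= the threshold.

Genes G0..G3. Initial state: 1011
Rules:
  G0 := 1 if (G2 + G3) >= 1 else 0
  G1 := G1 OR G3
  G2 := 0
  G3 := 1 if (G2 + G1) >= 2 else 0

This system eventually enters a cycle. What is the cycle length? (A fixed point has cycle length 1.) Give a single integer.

Step 0: 1011
Step 1: G0=(1+1>=1)=1 G1=G1|G3=0|1=1 G2=0(const) G3=(1+0>=2)=0 -> 1100
Step 2: G0=(0+0>=1)=0 G1=G1|G3=1|0=1 G2=0(const) G3=(0+1>=2)=0 -> 0100
Step 3: G0=(0+0>=1)=0 G1=G1|G3=1|0=1 G2=0(const) G3=(0+1>=2)=0 -> 0100
State from step 3 equals state from step 2 -> cycle length 1

Answer: 1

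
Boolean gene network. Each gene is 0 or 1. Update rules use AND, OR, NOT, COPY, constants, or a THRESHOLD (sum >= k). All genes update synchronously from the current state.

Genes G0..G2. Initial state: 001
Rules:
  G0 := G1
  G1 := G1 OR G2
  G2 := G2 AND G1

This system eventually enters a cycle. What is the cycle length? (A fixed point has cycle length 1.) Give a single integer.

Step 0: 001
Step 1: G0=G1=0 G1=G1|G2=0|1=1 G2=G2&G1=1&0=0 -> 010
Step 2: G0=G1=1 G1=G1|G2=1|0=1 G2=G2&G1=0&1=0 -> 110
Step 3: G0=G1=1 G1=G1|G2=1|0=1 G2=G2&G1=0&1=0 -> 110
State from step 3 equals state from step 2 -> cycle length 1

Answer: 1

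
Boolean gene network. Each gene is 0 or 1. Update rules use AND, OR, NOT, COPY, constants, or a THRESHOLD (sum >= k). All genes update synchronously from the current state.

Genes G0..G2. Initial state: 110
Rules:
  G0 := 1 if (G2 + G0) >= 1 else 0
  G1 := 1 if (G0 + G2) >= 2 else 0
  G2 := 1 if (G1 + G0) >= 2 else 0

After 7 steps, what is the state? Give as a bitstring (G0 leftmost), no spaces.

Step 1: G0=(0+1>=1)=1 G1=(1+0>=2)=0 G2=(1+1>=2)=1 -> 101
Step 2: G0=(1+1>=1)=1 G1=(1+1>=2)=1 G2=(0+1>=2)=0 -> 110
Step 3: G0=(0+1>=1)=1 G1=(1+0>=2)=0 G2=(1+1>=2)=1 -> 101
Step 4: G0=(1+1>=1)=1 G1=(1+1>=2)=1 G2=(0+1>=2)=0 -> 110
Step 5: G0=(0+1>=1)=1 G1=(1+0>=2)=0 G2=(1+1>=2)=1 -> 101
Step 6: G0=(1+1>=1)=1 G1=(1+1>=2)=1 G2=(0+1>=2)=0 -> 110
Step 7: G0=(0+1>=1)=1 G1=(1+0>=2)=0 G2=(1+1>=2)=1 -> 101

101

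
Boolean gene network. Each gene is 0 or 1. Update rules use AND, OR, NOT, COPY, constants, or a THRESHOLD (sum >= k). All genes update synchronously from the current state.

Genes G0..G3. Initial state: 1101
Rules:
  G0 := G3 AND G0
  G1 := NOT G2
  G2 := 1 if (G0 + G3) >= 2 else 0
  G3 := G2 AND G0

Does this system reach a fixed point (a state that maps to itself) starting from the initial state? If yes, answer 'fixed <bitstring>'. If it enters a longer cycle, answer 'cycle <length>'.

Step 0: 1101
Step 1: G0=G3&G0=1&1=1 G1=NOT G2=NOT 0=1 G2=(1+1>=2)=1 G3=G2&G0=0&1=0 -> 1110
Step 2: G0=G3&G0=0&1=0 G1=NOT G2=NOT 1=0 G2=(1+0>=2)=0 G3=G2&G0=1&1=1 -> 0001
Step 3: G0=G3&G0=1&0=0 G1=NOT G2=NOT 0=1 G2=(0+1>=2)=0 G3=G2&G0=0&0=0 -> 0100
Step 4: G0=G3&G0=0&0=0 G1=NOT G2=NOT 0=1 G2=(0+0>=2)=0 G3=G2&G0=0&0=0 -> 0100
Fixed point reached at step 3: 0100

Answer: fixed 0100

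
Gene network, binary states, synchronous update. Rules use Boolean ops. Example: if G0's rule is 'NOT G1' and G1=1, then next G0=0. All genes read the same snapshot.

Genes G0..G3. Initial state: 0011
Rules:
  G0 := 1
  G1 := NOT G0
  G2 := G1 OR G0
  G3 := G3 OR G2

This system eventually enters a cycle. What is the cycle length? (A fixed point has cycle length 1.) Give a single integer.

Answer: 1

Derivation:
Step 0: 0011
Step 1: G0=1(const) G1=NOT G0=NOT 0=1 G2=G1|G0=0|0=0 G3=G3|G2=1|1=1 -> 1101
Step 2: G0=1(const) G1=NOT G0=NOT 1=0 G2=G1|G0=1|1=1 G3=G3|G2=1|0=1 -> 1011
Step 3: G0=1(const) G1=NOT G0=NOT 1=0 G2=G1|G0=0|1=1 G3=G3|G2=1|1=1 -> 1011
State from step 3 equals state from step 2 -> cycle length 1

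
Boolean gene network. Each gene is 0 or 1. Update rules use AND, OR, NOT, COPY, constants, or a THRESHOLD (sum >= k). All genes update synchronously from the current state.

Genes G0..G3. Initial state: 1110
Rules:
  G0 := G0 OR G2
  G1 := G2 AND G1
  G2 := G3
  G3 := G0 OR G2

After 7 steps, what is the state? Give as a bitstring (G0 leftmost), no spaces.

Step 1: G0=G0|G2=1|1=1 G1=G2&G1=1&1=1 G2=G3=0 G3=G0|G2=1|1=1 -> 1101
Step 2: G0=G0|G2=1|0=1 G1=G2&G1=0&1=0 G2=G3=1 G3=G0|G2=1|0=1 -> 1011
Step 3: G0=G0|G2=1|1=1 G1=G2&G1=1&0=0 G2=G3=1 G3=G0|G2=1|1=1 -> 1011
Step 4: G0=G0|G2=1|1=1 G1=G2&G1=1&0=0 G2=G3=1 G3=G0|G2=1|1=1 -> 1011
Step 5: G0=G0|G2=1|1=1 G1=G2&G1=1&0=0 G2=G3=1 G3=G0|G2=1|1=1 -> 1011
Step 6: G0=G0|G2=1|1=1 G1=G2&G1=1&0=0 G2=G3=1 G3=G0|G2=1|1=1 -> 1011
Step 7: G0=G0|G2=1|1=1 G1=G2&G1=1&0=0 G2=G3=1 G3=G0|G2=1|1=1 -> 1011

1011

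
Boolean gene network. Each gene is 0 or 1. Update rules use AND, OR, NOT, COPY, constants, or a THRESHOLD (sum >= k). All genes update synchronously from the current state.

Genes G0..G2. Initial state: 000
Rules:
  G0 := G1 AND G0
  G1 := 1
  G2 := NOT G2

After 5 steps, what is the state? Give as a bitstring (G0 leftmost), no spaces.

Step 1: G0=G1&G0=0&0=0 G1=1(const) G2=NOT G2=NOT 0=1 -> 011
Step 2: G0=G1&G0=1&0=0 G1=1(const) G2=NOT G2=NOT 1=0 -> 010
Step 3: G0=G1&G0=1&0=0 G1=1(const) G2=NOT G2=NOT 0=1 -> 011
Step 4: G0=G1&G0=1&0=0 G1=1(const) G2=NOT G2=NOT 1=0 -> 010
Step 5: G0=G1&G0=1&0=0 G1=1(const) G2=NOT G2=NOT 0=1 -> 011

011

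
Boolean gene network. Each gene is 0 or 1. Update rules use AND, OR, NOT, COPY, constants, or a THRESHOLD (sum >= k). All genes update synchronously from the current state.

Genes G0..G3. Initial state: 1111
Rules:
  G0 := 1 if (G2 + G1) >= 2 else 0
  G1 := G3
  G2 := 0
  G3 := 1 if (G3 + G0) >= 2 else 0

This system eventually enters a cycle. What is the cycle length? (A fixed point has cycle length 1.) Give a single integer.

Step 0: 1111
Step 1: G0=(1+1>=2)=1 G1=G3=1 G2=0(const) G3=(1+1>=2)=1 -> 1101
Step 2: G0=(0+1>=2)=0 G1=G3=1 G2=0(const) G3=(1+1>=2)=1 -> 0101
Step 3: G0=(0+1>=2)=0 G1=G3=1 G2=0(const) G3=(1+0>=2)=0 -> 0100
Step 4: G0=(0+1>=2)=0 G1=G3=0 G2=0(const) G3=(0+0>=2)=0 -> 0000
Step 5: G0=(0+0>=2)=0 G1=G3=0 G2=0(const) G3=(0+0>=2)=0 -> 0000
State from step 5 equals state from step 4 -> cycle length 1

Answer: 1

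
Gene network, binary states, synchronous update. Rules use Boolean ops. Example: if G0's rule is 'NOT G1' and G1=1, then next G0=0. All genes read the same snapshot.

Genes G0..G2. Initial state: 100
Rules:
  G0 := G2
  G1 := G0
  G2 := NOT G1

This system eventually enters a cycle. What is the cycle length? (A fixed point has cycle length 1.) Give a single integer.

Answer: 2

Derivation:
Step 0: 100
Step 1: G0=G2=0 G1=G0=1 G2=NOT G1=NOT 0=1 -> 011
Step 2: G0=G2=1 G1=G0=0 G2=NOT G1=NOT 1=0 -> 100
State from step 2 equals state from step 0 -> cycle length 2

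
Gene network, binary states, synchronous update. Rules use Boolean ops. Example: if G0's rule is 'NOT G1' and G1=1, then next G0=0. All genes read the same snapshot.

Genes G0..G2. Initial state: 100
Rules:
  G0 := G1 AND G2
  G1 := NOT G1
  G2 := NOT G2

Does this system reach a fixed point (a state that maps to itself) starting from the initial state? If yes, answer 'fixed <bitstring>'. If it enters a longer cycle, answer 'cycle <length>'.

Answer: cycle 2

Derivation:
Step 0: 100
Step 1: G0=G1&G2=0&0=0 G1=NOT G1=NOT 0=1 G2=NOT G2=NOT 0=1 -> 011
Step 2: G0=G1&G2=1&1=1 G1=NOT G1=NOT 1=0 G2=NOT G2=NOT 1=0 -> 100
Cycle of length 2 starting at step 0 -> no fixed point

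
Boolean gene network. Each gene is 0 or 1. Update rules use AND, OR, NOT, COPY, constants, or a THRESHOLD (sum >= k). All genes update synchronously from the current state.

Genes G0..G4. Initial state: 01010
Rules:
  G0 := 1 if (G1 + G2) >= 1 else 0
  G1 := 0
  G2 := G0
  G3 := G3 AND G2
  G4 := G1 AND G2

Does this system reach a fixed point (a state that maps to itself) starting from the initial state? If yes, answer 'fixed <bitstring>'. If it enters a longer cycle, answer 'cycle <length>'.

Answer: cycle 2

Derivation:
Step 0: 01010
Step 1: G0=(1+0>=1)=1 G1=0(const) G2=G0=0 G3=G3&G2=1&0=0 G4=G1&G2=1&0=0 -> 10000
Step 2: G0=(0+0>=1)=0 G1=0(const) G2=G0=1 G3=G3&G2=0&0=0 G4=G1&G2=0&0=0 -> 00100
Step 3: G0=(0+1>=1)=1 G1=0(const) G2=G0=0 G3=G3&G2=0&1=0 G4=G1&G2=0&1=0 -> 10000
Cycle of length 2 starting at step 1 -> no fixed point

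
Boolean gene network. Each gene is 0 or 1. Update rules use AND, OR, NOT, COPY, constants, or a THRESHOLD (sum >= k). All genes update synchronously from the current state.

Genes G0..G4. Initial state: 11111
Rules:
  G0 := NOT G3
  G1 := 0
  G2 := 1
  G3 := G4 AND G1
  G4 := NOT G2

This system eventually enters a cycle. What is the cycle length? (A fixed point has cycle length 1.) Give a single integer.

Answer: 1

Derivation:
Step 0: 11111
Step 1: G0=NOT G3=NOT 1=0 G1=0(const) G2=1(const) G3=G4&G1=1&1=1 G4=NOT G2=NOT 1=0 -> 00110
Step 2: G0=NOT G3=NOT 1=0 G1=0(const) G2=1(const) G3=G4&G1=0&0=0 G4=NOT G2=NOT 1=0 -> 00100
Step 3: G0=NOT G3=NOT 0=1 G1=0(const) G2=1(const) G3=G4&G1=0&0=0 G4=NOT G2=NOT 1=0 -> 10100
Step 4: G0=NOT G3=NOT 0=1 G1=0(const) G2=1(const) G3=G4&G1=0&0=0 G4=NOT G2=NOT 1=0 -> 10100
State from step 4 equals state from step 3 -> cycle length 1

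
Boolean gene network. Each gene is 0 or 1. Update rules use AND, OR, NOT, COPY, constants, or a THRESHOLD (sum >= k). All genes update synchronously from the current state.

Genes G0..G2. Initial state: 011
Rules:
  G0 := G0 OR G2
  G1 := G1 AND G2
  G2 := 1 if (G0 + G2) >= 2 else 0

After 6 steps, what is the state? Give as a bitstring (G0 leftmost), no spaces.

Step 1: G0=G0|G2=0|1=1 G1=G1&G2=1&1=1 G2=(0+1>=2)=0 -> 110
Step 2: G0=G0|G2=1|0=1 G1=G1&G2=1&0=0 G2=(1+0>=2)=0 -> 100
Step 3: G0=G0|G2=1|0=1 G1=G1&G2=0&0=0 G2=(1+0>=2)=0 -> 100
Step 4: G0=G0|G2=1|0=1 G1=G1&G2=0&0=0 G2=(1+0>=2)=0 -> 100
Step 5: G0=G0|G2=1|0=1 G1=G1&G2=0&0=0 G2=(1+0>=2)=0 -> 100
Step 6: G0=G0|G2=1|0=1 G1=G1&G2=0&0=0 G2=(1+0>=2)=0 -> 100

100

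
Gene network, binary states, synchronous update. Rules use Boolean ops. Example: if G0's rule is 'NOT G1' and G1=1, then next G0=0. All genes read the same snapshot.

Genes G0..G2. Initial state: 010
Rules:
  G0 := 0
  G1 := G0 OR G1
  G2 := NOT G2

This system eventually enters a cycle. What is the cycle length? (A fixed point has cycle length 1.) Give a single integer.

Step 0: 010
Step 1: G0=0(const) G1=G0|G1=0|1=1 G2=NOT G2=NOT 0=1 -> 011
Step 2: G0=0(const) G1=G0|G1=0|1=1 G2=NOT G2=NOT 1=0 -> 010
State from step 2 equals state from step 0 -> cycle length 2

Answer: 2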